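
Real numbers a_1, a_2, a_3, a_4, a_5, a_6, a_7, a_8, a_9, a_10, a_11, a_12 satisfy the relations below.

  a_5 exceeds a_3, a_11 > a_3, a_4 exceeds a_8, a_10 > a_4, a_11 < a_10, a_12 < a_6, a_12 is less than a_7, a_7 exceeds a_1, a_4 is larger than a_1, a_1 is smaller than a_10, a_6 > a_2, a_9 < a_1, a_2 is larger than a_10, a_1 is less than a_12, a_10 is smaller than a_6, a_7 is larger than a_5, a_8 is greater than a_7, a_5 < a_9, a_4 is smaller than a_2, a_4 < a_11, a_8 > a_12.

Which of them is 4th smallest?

Chaining the given pairs: a_3 < a_5 < a_9 < a_1 < a_12 < a_7 < a_8 < a_4 < a_11 < a_10 < a_2 < a_6.
Counting 4 from the smallest end gives a_1.

a_1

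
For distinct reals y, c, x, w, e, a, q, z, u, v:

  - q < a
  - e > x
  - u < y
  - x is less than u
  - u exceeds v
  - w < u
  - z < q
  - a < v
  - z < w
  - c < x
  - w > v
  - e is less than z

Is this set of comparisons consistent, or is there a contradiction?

Every relation is compatible with c < x < e < z < q < a < v < w < u < y; the set is consistent.

consistent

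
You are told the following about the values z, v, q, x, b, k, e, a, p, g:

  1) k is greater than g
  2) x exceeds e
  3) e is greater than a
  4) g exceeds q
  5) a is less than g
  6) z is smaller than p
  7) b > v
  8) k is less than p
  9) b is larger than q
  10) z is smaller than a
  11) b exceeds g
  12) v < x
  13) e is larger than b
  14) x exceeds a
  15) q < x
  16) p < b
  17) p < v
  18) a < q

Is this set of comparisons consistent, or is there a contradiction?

Every relation is compatible with z < a < q < g < k < p < v < b < e < x; the set is consistent.

consistent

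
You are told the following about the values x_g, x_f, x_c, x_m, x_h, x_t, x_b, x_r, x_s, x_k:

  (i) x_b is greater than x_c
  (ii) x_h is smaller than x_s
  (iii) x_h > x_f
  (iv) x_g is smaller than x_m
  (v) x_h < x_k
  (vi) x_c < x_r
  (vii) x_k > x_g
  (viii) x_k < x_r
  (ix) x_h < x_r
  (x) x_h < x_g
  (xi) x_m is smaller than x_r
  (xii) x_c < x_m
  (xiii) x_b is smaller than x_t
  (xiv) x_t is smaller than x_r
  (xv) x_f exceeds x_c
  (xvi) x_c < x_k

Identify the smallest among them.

Chaining upward from x_c: directly above it, x_f, x_m, x_b, x_k, x_r; then x_h, x_t; then x_g, x_s.
That covers every other element, and nothing is given below x_c, so x_c is the smallest.

x_c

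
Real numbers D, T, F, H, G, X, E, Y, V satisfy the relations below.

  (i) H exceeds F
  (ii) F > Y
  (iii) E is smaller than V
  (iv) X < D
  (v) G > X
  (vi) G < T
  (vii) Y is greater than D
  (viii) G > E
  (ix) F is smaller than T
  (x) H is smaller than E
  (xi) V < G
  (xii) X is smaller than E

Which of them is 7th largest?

Y

The consecutive relations fix a unique order: X < D < Y < F < H < E < V < G < T.
The 7th largest is Y.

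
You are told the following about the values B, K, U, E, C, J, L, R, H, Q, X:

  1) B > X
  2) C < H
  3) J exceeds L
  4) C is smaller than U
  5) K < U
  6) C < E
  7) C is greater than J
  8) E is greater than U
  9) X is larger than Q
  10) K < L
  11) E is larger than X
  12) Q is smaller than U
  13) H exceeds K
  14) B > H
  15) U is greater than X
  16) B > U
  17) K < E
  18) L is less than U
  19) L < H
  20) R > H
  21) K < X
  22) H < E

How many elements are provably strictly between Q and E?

2

The relations place Q below E. An element lies strictly between them when it is forced above Q and also forced below E.
Above Q: {X, U, B}. Below E: {K, L, J, C, H, X, U}.
Intersection: {X, U} — 2.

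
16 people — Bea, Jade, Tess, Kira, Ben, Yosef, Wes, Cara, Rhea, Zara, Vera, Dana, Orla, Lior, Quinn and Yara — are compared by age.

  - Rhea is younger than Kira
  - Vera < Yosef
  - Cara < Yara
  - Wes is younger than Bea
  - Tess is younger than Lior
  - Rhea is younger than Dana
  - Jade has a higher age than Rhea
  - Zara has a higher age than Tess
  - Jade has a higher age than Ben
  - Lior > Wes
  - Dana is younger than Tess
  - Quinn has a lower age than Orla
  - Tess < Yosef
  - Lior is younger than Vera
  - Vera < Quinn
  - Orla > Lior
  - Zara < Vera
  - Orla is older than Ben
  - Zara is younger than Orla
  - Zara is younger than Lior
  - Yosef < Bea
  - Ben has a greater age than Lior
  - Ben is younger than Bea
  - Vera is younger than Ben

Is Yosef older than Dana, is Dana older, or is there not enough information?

Yosef

Dana < Tess and Tess < Zara give Dana < Zara.
Then Zara < Vera extends the chain to Vera.
Then Vera < Yosef extends the chain to Yosef.
So Yosef is older.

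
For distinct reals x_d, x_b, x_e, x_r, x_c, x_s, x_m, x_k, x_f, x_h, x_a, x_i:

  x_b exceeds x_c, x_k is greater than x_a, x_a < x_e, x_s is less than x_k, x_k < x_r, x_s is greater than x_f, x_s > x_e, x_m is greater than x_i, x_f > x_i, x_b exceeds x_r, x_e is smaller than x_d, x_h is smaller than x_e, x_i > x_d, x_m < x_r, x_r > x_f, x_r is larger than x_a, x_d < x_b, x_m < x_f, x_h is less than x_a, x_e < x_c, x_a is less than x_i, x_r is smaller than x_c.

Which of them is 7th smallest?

Piecing the relations together gives one ordering: x_h < x_a < x_e < x_d < x_i < x_m < x_f < x_s < x_k < x_r < x_c < x_b.
Counting 7 from the smallest end gives x_f.

x_f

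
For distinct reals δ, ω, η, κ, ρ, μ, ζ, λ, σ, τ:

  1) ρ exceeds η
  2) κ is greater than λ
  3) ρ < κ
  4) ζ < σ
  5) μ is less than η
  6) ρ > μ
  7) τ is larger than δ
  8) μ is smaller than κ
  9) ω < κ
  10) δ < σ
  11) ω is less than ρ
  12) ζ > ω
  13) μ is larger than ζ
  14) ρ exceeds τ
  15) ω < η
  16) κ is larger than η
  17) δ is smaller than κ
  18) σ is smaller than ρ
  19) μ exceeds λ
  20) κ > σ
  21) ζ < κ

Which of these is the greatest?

Chaining downward from κ: directly below it, λ, ω, δ, ζ, μ, η, σ, ρ; then τ.
That covers every other element, and nothing is given above κ, so κ is the greatest.

κ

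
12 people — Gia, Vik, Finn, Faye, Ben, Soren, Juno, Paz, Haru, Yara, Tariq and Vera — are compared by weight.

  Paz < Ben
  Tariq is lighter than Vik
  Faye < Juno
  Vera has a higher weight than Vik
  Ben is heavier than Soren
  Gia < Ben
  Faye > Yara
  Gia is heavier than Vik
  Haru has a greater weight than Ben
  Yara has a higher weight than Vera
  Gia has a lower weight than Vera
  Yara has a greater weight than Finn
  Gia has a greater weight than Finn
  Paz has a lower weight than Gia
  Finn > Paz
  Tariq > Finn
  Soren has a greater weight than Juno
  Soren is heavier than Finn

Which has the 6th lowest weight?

Piecing the relations together gives one ordering: Paz < Finn < Tariq < Vik < Gia < Vera < Yara < Faye < Juno < Soren < Ben < Haru.
Counting 6 from the smallest end gives Vera.

Vera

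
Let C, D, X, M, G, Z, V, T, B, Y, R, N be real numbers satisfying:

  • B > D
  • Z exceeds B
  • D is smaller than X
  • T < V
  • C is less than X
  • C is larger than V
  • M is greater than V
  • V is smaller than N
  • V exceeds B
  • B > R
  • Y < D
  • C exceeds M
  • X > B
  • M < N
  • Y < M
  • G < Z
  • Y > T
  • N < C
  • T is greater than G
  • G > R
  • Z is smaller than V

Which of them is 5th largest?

V

Chaining the given pairs: R < G < T < Y < D < B < Z < V < M < N < C < X.
The 5th largest is V.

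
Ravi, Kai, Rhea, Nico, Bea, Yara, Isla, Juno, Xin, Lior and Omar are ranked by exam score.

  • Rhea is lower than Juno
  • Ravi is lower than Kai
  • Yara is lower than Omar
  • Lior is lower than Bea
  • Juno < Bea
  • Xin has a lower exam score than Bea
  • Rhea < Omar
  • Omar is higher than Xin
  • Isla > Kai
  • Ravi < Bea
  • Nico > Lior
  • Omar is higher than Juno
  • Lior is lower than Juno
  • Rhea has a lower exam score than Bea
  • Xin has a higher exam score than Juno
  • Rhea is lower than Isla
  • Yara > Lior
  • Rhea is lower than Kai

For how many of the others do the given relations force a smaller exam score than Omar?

Directly below Omar: Rhea, Juno, Xin, Yara.
One step further: Lior (5 so far).
Nothing else is reachable below Omar; 5 in all.

5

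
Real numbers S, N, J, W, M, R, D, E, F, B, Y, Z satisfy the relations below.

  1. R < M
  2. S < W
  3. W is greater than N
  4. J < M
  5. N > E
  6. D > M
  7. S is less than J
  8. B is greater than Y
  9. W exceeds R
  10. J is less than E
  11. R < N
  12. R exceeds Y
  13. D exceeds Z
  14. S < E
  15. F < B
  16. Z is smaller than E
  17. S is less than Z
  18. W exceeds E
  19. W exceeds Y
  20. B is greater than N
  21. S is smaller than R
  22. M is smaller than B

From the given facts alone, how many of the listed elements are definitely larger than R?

From R the given relations immediately reach M, N, W.
From those, D, B — 5 in total.
No other element is forced above R by the given relations, so the count is 5.

5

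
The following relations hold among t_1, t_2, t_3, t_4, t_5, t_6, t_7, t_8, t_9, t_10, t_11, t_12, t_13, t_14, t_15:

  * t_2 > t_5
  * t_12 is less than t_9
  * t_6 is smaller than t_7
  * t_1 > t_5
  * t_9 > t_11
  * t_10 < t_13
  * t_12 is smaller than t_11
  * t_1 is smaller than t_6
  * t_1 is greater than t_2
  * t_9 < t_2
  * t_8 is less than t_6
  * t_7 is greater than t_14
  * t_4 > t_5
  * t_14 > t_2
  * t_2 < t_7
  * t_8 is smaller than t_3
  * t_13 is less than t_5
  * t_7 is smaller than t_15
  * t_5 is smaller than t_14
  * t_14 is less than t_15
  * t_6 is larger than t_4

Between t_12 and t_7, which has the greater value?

t_7

t_12 < t_11 and t_11 < t_9 give t_12 < t_9.
Then t_9 < t_2 extends the chain to t_2.
With t_2 < t_1: t_12 < t_11 < t_9 < t_2 < t_1.
With t_1 < t_6: t_12 < t_11 < t_9 < t_2 < t_1 < t_6.
With t_6 < t_7: t_12 < t_11 < t_9 < t_2 < t_1 < t_6 < t_7.
So t_12 < t_7; t_7 is the larger of the two.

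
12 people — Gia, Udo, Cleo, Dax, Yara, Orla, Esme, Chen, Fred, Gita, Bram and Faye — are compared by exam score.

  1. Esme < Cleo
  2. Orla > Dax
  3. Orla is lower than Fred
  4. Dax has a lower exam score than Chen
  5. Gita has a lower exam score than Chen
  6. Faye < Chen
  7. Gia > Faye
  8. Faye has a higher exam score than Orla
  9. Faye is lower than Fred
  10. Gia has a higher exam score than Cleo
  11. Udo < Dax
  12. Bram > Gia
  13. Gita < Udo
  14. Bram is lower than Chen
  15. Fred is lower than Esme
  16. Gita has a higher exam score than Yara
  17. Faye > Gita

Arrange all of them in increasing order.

The consecutive links are each given: Yara < Gita; Gita < Udo; Udo < Dax; Dax < Orla; Orla < Faye; Faye < Fred; Fred < Esme; Esme < Cleo; Cleo < Gia; Gia < Bram; Bram < Chen.

Yara < Gita < Udo < Dax < Orla < Faye < Fred < Esme < Cleo < Gia < Bram < Chen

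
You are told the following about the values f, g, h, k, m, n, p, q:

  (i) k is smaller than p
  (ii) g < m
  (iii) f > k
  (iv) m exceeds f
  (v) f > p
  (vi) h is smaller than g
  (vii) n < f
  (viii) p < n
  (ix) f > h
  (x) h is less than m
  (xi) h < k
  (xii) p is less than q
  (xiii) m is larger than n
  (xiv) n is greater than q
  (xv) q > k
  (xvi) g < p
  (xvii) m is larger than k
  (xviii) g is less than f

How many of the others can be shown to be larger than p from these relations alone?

Directly above p: q, n, f.
One step further: m (4 so far).
Nothing else is reachable above p; 4 in all.

4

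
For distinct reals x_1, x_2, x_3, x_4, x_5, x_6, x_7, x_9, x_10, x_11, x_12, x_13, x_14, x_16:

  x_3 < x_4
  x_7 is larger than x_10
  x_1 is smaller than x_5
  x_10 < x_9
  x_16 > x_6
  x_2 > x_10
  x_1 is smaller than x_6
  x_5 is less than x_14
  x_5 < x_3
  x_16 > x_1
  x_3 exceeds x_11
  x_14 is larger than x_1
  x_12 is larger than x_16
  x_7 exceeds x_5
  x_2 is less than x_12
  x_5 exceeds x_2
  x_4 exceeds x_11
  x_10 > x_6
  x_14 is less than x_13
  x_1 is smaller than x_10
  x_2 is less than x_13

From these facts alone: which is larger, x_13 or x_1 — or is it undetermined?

x_1 < x_6 and x_6 < x_10 give x_1 < x_10.
Then x_10 < x_2 extends the chain to x_2.
With x_2 < x_5: x_1 < x_6 < x_10 < x_2 < x_5.
Then x_5 < x_14 extends the chain to x_14.
With x_14 < x_13: x_1 < x_6 < x_10 < x_2 < x_5 < x_14 < x_13.
So x_13 is larger.

x_13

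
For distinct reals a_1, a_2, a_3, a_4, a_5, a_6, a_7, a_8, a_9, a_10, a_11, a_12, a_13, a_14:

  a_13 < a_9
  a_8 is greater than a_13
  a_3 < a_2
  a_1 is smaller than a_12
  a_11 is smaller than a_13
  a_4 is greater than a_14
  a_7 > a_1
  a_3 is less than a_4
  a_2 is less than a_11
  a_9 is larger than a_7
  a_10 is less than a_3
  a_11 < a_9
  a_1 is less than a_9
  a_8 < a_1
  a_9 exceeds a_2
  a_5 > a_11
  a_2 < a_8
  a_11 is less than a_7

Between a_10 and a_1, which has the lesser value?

The relevant relations are a_10 < a_3; a_3 < a_2; a_2 < a_11; a_11 < a_13; a_13 < a_8; a_8 < a_1.
Together: a_10 < a_3 < a_2 < a_11 < a_13 < a_8 < a_1.
So a_10 < a_1; a_10 is the smaller of the two.

a_10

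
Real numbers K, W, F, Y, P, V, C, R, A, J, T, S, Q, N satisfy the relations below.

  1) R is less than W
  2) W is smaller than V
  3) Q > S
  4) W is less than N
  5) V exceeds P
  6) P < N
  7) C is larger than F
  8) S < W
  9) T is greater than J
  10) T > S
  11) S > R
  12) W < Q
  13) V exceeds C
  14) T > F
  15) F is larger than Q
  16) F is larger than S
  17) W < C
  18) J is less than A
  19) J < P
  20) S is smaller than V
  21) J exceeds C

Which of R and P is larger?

R < S and S < W give R < W.
With W < Q: R < S < W < Q.
Then Q < F extends the chain to F.
Then F < C extends the chain to C.
With C < J: R < S < W < Q < F < C < J.
Then J < P extends the chain to P.
So R < P; P is the larger of the two.

P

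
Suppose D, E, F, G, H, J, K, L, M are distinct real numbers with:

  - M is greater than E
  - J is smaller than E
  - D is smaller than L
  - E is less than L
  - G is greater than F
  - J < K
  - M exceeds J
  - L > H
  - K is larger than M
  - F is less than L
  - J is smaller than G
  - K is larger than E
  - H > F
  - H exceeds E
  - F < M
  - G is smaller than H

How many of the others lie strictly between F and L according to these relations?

The relations place F below L. An element lies strictly between them when it is forced above F and also forced below L.
Above F: {G, H, M, K}. Below L: {J, D, G, E, H}.
Intersection: {G, H} — 2.

2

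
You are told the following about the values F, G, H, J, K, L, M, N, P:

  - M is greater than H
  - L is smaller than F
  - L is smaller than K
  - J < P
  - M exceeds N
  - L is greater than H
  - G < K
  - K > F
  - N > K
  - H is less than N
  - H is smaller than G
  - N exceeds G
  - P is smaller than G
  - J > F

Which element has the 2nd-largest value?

N

The consecutive relations fix a unique order: H < L < F < J < P < G < K < N < M.
The 2nd largest is N.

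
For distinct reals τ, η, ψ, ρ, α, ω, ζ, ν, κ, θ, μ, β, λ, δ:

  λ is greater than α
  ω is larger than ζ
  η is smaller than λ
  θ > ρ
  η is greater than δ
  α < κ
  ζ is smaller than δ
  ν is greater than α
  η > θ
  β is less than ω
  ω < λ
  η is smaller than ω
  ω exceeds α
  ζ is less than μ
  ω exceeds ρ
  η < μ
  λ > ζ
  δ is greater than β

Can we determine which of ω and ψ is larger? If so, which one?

Following every chain through ψ: nothing is chained to ψ.
ω is not reached, and no chain runs the other way from ω to ψ.
So the given relations leave the order of ψ and ω undetermined.

undetermined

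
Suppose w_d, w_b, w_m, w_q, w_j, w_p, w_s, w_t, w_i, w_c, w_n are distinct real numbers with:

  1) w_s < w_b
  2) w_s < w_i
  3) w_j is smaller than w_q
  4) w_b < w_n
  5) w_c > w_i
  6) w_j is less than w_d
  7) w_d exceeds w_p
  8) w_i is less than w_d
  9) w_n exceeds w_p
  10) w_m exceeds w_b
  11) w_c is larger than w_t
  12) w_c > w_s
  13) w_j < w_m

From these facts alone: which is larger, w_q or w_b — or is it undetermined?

Following every chain through w_b: above w_b we get w_n, w_m; below w_b we get w_s.
w_q is not reached, and no chain runs the other way from w_q to w_b.
So the given relations leave the order of w_b and w_q undetermined.

undetermined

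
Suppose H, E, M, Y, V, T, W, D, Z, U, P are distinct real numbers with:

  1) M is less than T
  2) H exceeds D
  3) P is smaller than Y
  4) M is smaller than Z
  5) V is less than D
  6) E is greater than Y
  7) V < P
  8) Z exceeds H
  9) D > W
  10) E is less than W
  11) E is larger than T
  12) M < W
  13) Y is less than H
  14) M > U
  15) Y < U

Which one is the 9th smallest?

D

Piecing the relations together gives one ordering: V < P < Y < U < M < T < E < W < D < H < Z.
Counting 9 from the smallest end gives D.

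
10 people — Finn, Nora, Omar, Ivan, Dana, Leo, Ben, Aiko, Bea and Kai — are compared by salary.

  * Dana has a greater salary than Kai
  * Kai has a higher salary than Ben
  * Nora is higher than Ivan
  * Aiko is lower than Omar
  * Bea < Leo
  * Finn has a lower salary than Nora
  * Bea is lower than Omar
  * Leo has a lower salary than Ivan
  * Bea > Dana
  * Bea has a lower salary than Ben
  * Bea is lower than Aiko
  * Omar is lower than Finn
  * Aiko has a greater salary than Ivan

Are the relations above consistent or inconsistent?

inconsistent

Chaining the given relations yields Ben < Kai < Dana < Bea, so Ben < Bea. But one relation states Bea < Ben. These cannot both hold.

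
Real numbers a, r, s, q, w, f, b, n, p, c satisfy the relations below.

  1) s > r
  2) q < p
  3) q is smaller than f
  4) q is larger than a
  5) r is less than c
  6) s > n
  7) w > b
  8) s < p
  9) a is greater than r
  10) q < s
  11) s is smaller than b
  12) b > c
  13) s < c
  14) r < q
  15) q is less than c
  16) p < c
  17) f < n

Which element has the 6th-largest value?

Chaining the given pairs: r < a < q < f < n < s < p < c < b < w.
Counting 6 from the largest end gives n.

n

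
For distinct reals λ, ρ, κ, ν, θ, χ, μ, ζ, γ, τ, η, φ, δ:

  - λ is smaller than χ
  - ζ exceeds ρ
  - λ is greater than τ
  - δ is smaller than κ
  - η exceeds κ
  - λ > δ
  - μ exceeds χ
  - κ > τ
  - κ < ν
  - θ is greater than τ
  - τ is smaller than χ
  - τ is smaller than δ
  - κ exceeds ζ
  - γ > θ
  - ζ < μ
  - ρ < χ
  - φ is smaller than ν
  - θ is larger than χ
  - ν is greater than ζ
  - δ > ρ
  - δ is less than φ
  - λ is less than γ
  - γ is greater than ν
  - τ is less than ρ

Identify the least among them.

Chaining upward from τ: directly above it, ρ, δ, λ, χ, κ, θ; then ζ, φ, ν, γ, η, μ.
That covers every other element, and nothing is given below τ, so τ is the least.

τ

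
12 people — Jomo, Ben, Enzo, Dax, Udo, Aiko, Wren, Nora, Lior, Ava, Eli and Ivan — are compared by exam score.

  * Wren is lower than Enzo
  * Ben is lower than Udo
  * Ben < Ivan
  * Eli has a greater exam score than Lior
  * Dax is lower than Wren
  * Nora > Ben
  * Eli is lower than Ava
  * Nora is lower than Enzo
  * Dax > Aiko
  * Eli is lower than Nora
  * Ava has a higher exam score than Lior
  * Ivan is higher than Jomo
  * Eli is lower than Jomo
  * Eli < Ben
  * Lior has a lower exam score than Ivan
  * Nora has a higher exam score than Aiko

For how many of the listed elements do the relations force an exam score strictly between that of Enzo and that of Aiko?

3

The relations place Aiko below Enzo. An element lies strictly between them when it is forced above Aiko and also forced below Enzo.
Above Aiko: {Dax, Nora, Wren}. Below Enzo: {Lior, Eli, Ben, Dax, Nora, Wren}.
Intersection: {Dax, Nora, Wren} — 3.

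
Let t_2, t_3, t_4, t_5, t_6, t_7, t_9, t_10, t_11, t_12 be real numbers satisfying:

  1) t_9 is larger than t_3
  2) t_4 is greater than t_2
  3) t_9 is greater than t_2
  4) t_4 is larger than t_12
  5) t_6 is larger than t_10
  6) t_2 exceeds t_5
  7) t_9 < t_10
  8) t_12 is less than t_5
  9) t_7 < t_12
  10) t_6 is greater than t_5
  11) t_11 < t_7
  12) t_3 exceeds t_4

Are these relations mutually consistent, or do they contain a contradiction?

consistent

Every relation is compatible with t_11 < t_7 < t_12 < t_5 < t_2 < t_4 < t_3 < t_9 < t_10 < t_6; the set is consistent.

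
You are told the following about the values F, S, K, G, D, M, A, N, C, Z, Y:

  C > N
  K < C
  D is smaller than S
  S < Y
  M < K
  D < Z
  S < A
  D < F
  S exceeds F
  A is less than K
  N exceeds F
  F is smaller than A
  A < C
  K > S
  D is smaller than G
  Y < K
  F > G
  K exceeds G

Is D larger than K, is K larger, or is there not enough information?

The relevant relations are D < G; G < F; F < A; A < K.
Chaining these gives D < G < F < A < K.
So K is larger.

K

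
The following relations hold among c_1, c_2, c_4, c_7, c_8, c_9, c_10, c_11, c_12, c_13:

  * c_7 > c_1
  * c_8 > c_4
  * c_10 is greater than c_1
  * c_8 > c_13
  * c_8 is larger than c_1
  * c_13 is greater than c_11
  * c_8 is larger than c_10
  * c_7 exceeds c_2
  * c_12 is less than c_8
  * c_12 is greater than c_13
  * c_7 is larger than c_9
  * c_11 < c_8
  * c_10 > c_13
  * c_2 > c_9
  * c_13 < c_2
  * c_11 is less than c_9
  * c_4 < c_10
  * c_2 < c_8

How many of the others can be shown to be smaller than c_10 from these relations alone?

4

Directly below c_10: c_4, c_1, c_13.
One step further: c_11 (4 so far).
No other element is forced below c_10 by the given relations, so the count is 4.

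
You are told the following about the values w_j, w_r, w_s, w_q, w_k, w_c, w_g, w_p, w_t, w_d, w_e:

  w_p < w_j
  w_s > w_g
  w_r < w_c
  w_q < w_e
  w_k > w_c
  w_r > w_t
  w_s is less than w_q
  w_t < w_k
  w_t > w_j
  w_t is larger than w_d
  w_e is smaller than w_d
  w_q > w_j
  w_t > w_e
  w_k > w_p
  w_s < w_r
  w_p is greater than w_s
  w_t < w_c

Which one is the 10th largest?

Chaining the given pairs: w_g < w_s < w_p < w_j < w_q < w_e < w_d < w_t < w_r < w_c < w_k.
The 10th largest is w_s.

w_s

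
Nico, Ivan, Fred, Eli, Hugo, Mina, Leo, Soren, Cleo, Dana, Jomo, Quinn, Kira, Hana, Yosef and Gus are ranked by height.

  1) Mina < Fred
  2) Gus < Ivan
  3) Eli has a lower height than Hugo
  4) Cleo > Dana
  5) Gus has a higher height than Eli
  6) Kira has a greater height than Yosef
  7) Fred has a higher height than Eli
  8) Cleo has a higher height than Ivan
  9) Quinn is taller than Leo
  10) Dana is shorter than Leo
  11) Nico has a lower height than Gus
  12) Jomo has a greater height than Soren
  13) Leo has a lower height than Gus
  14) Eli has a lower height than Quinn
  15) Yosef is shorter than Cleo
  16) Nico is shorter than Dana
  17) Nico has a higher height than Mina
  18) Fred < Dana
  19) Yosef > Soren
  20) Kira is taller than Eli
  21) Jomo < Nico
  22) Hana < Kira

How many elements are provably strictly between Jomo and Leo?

Chaining upward from Jomo reaches: Nico, Dana, Quinn, Gus, Ivan, Cleo.
Chaining downward from Leo reaches: Soren, Mina, Eli, Nico, Fred, Dana.
Strictly between Jomo and Leo are those in both lists: Nico, Dana — 2 elements.

2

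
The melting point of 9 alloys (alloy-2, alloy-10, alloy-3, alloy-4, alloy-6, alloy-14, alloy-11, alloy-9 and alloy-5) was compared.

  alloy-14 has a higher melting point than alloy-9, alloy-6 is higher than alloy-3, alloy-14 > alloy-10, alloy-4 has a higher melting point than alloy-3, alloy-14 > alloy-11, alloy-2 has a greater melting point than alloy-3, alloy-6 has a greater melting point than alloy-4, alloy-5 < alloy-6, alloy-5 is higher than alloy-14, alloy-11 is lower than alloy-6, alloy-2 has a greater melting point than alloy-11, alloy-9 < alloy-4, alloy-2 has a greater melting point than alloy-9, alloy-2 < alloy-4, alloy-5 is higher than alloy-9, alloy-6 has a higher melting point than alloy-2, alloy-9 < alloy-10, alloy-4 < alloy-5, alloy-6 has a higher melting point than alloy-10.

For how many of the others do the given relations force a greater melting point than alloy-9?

6

The elements the relations force above alloy-9 are alloy-10, alloy-14, alloy-2, alloy-4, alloy-5, alloy-6 — no chain reaches any other.
That is 6.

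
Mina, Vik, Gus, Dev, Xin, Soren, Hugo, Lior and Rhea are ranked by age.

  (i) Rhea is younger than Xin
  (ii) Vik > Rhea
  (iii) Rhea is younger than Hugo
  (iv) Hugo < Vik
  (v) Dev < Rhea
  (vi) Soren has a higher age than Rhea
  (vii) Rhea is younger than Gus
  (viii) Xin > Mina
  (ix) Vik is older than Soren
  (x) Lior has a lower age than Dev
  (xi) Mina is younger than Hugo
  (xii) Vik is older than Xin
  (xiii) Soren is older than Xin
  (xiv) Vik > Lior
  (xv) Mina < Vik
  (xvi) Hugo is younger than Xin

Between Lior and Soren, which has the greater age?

Lior < Dev and Dev < Rhea give Lior < Rhea.
With Rhea < Hugo: Lior < Dev < Rhea < Hugo.
With Hugo < Xin: Lior < Dev < Rhea < Hugo < Xin.
With Xin < Soren: Lior < Dev < Rhea < Hugo < Xin < Soren.
So Lior < Soren; Soren is the older of the two.

Soren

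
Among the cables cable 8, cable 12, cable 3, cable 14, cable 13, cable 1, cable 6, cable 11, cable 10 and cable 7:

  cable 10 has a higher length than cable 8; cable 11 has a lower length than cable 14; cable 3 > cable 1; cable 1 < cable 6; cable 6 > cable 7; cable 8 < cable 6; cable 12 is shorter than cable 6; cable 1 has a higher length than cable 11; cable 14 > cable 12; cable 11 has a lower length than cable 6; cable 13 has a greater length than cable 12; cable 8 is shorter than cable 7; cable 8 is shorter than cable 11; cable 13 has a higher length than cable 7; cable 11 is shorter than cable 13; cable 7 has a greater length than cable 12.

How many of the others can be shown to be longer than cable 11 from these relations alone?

5

Directly above cable 11: cable 1, cable 13, cable 14, cable 6.
One step further: cable 3 (5 so far).
No other element is forced above cable 11 by the given relations, so the count is 5.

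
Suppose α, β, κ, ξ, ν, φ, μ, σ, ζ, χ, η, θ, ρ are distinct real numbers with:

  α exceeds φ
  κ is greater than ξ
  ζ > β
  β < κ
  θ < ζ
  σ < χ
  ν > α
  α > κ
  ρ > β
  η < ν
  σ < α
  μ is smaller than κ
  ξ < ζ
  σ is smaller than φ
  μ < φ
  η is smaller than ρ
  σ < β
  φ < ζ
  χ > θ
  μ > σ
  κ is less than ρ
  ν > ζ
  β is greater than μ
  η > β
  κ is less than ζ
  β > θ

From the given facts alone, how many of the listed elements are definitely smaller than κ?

5

From κ the given relations immediately reach μ, ξ, β.
From those, σ, θ — 5 in total.
Nothing else is reachable below κ; 5 in all.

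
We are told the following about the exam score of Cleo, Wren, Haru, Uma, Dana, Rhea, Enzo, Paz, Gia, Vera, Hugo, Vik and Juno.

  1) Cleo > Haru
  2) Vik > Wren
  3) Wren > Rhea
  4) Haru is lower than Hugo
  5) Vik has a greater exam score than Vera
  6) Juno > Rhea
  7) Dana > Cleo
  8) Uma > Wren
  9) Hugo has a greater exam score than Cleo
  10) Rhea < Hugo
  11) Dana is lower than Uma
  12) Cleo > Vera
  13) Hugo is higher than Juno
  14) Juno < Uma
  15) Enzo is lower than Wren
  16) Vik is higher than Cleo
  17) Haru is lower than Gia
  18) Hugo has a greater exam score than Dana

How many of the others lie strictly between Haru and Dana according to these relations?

Chaining upward from Haru reaches: Cleo, Gia, Vik, Uma, Hugo.
Chaining downward from Dana reaches: Vera, Cleo.
Strictly between Haru and Dana are those in both lists: Cleo — 1 element.

1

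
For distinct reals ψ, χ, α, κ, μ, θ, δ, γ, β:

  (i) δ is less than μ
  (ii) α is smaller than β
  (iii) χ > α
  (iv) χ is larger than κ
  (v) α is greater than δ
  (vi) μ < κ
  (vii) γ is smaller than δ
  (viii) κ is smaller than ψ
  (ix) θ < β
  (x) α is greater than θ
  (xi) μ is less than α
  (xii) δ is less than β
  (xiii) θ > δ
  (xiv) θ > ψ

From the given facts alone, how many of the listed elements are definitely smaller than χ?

The elements the relations force below χ are γ, δ, μ, κ, ψ, θ, α — no chain reaches any other.
That is 7.

7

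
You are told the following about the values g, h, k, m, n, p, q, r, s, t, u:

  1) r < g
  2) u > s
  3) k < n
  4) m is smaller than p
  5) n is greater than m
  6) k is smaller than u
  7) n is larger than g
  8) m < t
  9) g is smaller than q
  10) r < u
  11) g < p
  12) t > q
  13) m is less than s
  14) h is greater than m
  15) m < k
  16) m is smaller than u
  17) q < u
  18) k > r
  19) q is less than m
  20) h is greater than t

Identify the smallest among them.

g is not least since r < g; q is not least since g < q; m is not least since q < m; k is not least since m < k; p is not least since g < p; s is not least since m < s; n is not least since m < n; t is not least since q < t; u is not least since k < u; h is not least since m < h.
Only r has nothing below it, so r is the smallest.

r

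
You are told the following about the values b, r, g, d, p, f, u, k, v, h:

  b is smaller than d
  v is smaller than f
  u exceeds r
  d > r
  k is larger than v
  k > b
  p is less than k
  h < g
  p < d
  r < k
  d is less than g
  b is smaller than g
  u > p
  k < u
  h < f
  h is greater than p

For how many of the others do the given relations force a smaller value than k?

4

The elements the relations force below k are b, v, r, p — no chain reaches any other.
That is 4.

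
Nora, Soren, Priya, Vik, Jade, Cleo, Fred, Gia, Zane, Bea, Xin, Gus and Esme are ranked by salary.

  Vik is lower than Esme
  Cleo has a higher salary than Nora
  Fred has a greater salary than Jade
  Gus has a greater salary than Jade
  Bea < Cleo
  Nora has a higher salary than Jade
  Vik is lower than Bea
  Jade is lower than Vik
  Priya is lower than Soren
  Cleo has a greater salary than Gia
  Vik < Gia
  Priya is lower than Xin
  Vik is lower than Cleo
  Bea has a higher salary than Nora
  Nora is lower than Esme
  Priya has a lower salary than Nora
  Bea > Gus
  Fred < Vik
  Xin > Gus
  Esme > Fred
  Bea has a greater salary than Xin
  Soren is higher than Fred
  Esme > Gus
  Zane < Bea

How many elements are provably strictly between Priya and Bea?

Chaining upward from Priya reaches: Nora, Xin, Soren, Cleo, Esme.
Chaining downward from Bea reaches: Zane, Jade, Fred, Vik, Gus, Nora, Xin.
Strictly between Priya and Bea are those in both lists: Nora, Xin — 2 elements.

2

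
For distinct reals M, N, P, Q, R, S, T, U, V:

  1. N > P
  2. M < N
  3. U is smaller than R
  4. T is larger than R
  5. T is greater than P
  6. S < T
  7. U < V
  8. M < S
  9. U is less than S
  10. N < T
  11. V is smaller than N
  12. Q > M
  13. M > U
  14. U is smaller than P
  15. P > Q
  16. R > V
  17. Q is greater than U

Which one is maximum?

T

Chaining downward from T: directly below it, R, P, S, N; then U, V, M, Q.
That covers every other element, and nothing is given above T, so T is the maximum.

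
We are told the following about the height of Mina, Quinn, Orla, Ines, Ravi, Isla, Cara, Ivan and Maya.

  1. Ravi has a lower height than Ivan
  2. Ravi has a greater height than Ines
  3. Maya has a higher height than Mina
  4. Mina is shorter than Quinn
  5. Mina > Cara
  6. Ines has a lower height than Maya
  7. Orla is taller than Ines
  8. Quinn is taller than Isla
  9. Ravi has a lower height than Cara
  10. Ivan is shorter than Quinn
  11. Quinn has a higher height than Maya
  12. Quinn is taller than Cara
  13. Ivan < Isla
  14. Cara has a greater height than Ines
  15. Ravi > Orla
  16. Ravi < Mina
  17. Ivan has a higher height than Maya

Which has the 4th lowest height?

The consecutive relations fix a unique order: Ines < Orla < Ravi < Cara < Mina < Maya < Ivan < Isla < Quinn.
Counting 4 from the smallest end gives Cara.

Cara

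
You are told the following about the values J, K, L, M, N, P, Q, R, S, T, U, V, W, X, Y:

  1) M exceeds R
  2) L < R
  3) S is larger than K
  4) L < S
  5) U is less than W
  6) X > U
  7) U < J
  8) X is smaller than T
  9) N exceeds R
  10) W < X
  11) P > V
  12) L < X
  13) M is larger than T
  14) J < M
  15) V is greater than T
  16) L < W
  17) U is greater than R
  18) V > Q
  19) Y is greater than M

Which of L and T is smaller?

L < R < U < W < X < T, by transitivity through R, U, W, X.
So L < T; L is the smaller of the two.

L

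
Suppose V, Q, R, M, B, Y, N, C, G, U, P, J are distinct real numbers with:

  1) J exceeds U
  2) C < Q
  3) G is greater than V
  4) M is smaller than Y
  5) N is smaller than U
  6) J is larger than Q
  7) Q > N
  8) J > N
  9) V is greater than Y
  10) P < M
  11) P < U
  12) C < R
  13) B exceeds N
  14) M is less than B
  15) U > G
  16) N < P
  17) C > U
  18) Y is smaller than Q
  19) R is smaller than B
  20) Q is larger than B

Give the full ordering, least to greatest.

Nothing is placed below N, so it is least; from there N < P; P < M; M < Y; Y < V; V < G; G < U; U < C; C < R; R < B; B < Q; Q < J, each given directly.

N < P < M < Y < V < G < U < C < R < B < Q < J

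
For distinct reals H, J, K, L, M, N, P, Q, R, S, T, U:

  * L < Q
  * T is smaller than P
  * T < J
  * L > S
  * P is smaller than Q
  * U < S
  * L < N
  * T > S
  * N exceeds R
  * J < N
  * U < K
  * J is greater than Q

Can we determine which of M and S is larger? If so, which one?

Following every chain through S: above S we get L, T, P, Q, J, N; below S we get U.
M is not reached, and no chain runs the other way from M to S.
So the given relations leave the order of S and M undetermined.

undetermined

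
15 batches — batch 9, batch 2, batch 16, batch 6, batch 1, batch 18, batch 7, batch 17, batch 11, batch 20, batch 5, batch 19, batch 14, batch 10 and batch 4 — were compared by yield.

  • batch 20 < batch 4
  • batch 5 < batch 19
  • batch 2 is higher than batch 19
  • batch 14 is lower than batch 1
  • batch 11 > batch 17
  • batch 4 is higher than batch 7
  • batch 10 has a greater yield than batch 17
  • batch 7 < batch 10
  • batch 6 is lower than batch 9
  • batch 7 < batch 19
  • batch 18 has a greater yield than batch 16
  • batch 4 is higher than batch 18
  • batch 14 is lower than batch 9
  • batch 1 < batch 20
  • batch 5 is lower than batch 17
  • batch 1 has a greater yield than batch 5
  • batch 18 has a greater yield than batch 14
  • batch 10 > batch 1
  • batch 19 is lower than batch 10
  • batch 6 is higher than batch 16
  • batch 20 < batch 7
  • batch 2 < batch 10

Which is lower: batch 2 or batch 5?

batch 5 < batch 1 and batch 1 < batch 20 give batch 5 < batch 20.
Then batch 20 < batch 7 extends the chain to batch 7.
With batch 7 < batch 19: batch 5 < batch 1 < batch 20 < batch 7 < batch 19.
With batch 19 < batch 2: batch 5 < batch 1 < batch 20 < batch 7 < batch 19 < batch 2.
So batch 5 < batch 2; batch 5 is the lower of the two.

batch 5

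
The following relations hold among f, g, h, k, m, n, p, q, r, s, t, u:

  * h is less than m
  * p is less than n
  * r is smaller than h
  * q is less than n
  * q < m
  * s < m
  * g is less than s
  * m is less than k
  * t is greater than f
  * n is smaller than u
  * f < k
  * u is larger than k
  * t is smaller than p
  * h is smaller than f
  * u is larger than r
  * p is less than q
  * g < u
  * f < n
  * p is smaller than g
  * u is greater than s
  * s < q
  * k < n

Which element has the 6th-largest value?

s

Piecing the relations together gives one ordering: r < h < f < t < p < g < s < q < m < k < n < u.
Counting 6 from the largest end gives s.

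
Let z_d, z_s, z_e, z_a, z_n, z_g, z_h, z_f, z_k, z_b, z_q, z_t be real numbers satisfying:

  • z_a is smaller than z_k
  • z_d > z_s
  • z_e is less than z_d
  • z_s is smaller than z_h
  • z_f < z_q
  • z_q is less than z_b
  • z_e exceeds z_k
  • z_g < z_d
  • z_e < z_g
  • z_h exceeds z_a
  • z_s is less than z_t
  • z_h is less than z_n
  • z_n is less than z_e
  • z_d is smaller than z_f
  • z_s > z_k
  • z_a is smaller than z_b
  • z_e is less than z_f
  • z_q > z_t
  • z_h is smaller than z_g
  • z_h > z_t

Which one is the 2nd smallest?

z_k

Piecing the relations together gives one ordering: z_a < z_k < z_s < z_t < z_h < z_n < z_e < z_g < z_d < z_f < z_q < z_b.
Counting 2 from the smallest end gives z_k.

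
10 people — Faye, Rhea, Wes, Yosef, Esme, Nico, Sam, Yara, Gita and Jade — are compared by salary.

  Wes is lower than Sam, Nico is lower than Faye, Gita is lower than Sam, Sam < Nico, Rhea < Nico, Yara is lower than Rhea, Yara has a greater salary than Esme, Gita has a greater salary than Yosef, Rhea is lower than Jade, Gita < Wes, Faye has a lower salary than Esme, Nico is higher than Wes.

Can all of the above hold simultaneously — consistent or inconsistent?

inconsistent

We have Rhea < Nico stated directly, yet also Nico < Faye < Esme < Yara < Rhea by chaining the others — so Nico < Rhea. Contradiction.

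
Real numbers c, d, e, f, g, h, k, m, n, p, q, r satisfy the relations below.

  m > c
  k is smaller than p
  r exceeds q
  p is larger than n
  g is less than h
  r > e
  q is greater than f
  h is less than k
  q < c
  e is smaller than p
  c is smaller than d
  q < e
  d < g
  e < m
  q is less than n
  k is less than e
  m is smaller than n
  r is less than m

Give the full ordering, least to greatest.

f < q < c < d < g < h < k < e < r < m < n < p

Nothing is placed below f, so it is least; from there f < q; q < c; c < d; d < g; g < h; h < k; k < e; e < r; r < m; m < n; n < p, each given directly.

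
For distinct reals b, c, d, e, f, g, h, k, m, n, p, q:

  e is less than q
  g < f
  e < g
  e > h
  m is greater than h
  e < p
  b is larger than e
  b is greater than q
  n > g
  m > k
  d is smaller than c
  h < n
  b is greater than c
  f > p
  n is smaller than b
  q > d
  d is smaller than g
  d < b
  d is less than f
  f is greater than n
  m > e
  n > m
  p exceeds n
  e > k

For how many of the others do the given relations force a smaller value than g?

4

Directly below g: d, e.
One step further: h, k (4 so far).
Nothing else is reachable below g; 4 in all.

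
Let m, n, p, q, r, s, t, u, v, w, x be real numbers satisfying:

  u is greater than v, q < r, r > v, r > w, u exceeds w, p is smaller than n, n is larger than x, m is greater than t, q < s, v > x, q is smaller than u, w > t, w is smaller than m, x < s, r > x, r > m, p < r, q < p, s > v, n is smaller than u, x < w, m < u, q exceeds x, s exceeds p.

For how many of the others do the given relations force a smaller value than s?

The elements the relations force below s are x, q, p, v — no chain reaches any other.
That is 4.

4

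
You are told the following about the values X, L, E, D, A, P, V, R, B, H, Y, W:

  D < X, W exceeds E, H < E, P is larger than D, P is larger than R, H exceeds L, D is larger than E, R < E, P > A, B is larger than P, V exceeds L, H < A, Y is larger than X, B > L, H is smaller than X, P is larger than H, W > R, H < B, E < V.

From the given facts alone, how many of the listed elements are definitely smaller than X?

5

Directly below X: H, D.
One step further: L, E (4 so far).
One step further: R (5 so far).
No other element is forced below X by the given relations, so the count is 5.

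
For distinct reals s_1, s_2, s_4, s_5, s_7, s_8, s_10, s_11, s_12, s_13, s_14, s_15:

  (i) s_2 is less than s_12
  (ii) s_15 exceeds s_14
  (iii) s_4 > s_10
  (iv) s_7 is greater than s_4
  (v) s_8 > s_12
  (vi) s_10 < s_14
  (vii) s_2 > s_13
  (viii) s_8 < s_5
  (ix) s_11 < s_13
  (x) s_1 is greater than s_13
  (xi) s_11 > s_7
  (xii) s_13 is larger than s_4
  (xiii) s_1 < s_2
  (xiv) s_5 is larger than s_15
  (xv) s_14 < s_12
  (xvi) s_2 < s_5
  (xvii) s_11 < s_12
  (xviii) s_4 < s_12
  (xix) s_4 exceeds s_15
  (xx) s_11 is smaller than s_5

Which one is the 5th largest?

s_1

Chaining the given pairs: s_10 < s_14 < s_15 < s_4 < s_7 < s_11 < s_13 < s_1 < s_2 < s_12 < s_8 < s_5.
Counting 5 from the largest end gives s_1.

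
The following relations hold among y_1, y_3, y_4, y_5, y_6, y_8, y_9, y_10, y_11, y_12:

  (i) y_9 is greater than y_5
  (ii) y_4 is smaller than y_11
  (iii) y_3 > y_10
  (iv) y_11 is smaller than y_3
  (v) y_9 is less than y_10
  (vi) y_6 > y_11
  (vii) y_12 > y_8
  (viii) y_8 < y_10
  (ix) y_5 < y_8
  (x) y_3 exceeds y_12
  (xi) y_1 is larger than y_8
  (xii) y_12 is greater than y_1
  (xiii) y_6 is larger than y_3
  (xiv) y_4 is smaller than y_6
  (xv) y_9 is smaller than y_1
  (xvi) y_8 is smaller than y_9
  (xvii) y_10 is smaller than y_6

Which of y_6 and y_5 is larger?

y_5 < y_8 and y_8 < y_9 give y_5 < y_9.
With y_9 < y_1: y_5 < y_8 < y_9 < y_1.
With y_1 < y_12: y_5 < y_8 < y_9 < y_1 < y_12.
Then y_12 < y_3 extends the chain to y_3.
Then y_3 < y_6 extends the chain to y_6.
So y_5 < y_6; y_6 is the larger of the two.

y_6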